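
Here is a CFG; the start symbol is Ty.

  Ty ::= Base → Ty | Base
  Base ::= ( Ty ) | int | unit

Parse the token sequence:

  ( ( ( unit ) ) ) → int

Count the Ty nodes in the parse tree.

5

[Ty [Base ( [Ty [Base ( [Ty [Base ( [Ty [Base unit]] )]] )]] )] → [Ty [Base int]]]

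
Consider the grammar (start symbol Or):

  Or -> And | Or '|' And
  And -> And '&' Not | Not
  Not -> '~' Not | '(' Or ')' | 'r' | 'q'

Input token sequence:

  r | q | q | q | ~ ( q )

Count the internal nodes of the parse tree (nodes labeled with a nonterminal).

[Or [Or [Or [Or [Or [And [Not r]]] | [And [Not q]]] | [And [Not q]]] | [And [Not q]]] | [And [Not ~ [Not ( [Or [And [Not q]]] )]]]]

19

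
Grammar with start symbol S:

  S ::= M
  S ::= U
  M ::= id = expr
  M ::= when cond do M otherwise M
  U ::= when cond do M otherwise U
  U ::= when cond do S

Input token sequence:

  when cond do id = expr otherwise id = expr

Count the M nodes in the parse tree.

[S [M when cond do [M id = expr] otherwise [M id = expr]]]

3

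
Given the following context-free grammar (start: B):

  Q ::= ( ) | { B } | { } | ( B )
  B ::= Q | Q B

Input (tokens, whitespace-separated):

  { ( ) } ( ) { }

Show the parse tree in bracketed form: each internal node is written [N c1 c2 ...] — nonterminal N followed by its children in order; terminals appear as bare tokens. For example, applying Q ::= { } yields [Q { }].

[B [Q { [B [Q ( )]] }] [B [Q ( )] [B [Q { }]]]]

B
Q B
{ B } B
{ Q } B
{ ( ) } B
{ ( ) } Q B
{ ( ) } ( ) B
{ ( ) } ( ) Q
{ ( ) } ( ) { }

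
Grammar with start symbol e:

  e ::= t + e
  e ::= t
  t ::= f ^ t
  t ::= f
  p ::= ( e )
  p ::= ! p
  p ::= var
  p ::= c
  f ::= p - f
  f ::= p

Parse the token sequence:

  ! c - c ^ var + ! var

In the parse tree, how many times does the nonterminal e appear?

[e [t [f [p ! [p c]] - [f [p c]]] ^ [t [f [p var]]]] + [e [t [f [p ! [p var]]]]]]

2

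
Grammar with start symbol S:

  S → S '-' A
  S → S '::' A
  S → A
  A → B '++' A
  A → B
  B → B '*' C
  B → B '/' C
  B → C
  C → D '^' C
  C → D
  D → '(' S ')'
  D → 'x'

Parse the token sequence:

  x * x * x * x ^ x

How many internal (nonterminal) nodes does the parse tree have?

[S [A [B [B [B [B [C [D x]]] * [C [D x]]] * [C [D x]]] * [C [D x] ^ [C [D x]]]]]]

16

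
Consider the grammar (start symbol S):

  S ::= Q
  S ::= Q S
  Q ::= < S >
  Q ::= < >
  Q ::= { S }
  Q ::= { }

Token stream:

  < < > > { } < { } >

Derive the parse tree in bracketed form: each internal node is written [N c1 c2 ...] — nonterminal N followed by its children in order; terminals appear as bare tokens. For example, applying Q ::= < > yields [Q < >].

S
Q S
< S > S
< Q > S
< < > > S
< < > > Q S
< < > > { } S
< < > > { } Q
< < > > { } < S >
< < > > { } < Q >
< < > > { } < { } >

[S [Q < [S [Q < >]] >] [S [Q { }] [S [Q < [S [Q { }]] >]]]]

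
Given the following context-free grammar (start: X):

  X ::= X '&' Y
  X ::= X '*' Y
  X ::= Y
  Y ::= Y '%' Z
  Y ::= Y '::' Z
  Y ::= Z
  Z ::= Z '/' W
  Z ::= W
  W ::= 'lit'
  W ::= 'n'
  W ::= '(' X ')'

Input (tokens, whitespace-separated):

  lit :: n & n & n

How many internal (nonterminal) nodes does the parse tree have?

15

[X [X [X [Y [Y [Z [W lit]]] :: [Z [W n]]]] & [Y [Z [W n]]]] & [Y [Z [W n]]]]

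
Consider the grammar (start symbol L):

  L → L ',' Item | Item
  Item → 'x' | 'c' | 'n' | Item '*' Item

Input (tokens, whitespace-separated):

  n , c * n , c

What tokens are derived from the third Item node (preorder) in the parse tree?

c

[L [L [L [Item n]] , [Item [Item c] * [Item n]]] , [Item c]]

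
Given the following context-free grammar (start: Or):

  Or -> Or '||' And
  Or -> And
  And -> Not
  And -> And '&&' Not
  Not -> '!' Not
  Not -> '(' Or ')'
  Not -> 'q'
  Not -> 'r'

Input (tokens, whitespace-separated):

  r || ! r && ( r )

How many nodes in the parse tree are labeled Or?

[Or [Or [And [Not r]]] || [And [And [Not ! [Not r]]] && [Not ( [Or [And [Not r]]] )]]]

3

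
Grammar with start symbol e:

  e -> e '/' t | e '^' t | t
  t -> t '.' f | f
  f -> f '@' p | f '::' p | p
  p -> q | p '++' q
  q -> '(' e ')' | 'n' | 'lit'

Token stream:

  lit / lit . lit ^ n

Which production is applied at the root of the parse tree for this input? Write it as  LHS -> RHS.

e -> e '^' t

[e [e [e [t [f [p [q lit]]]]] / [t [t [f [p [q lit]]]] . [f [p [q lit]]]]] ^ [t [f [p [q n]]]]]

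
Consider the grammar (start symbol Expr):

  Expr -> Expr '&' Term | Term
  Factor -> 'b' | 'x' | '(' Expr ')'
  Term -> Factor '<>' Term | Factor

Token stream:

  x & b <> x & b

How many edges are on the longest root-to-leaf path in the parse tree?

5

[Expr [Expr [Expr [Term [Factor x]]] & [Term [Factor b] <> [Term [Factor x]]]] & [Term [Factor b]]]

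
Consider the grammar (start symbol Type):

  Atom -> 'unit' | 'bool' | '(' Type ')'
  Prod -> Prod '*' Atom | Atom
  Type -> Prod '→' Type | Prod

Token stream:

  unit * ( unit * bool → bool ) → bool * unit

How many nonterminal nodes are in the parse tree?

18

[Type [Prod [Prod [Atom unit]] * [Atom ( [Type [Prod [Prod [Atom unit]] * [Atom bool]] → [Type [Prod [Atom bool]]]] )]] → [Type [Prod [Prod [Atom bool]] * [Atom unit]]]]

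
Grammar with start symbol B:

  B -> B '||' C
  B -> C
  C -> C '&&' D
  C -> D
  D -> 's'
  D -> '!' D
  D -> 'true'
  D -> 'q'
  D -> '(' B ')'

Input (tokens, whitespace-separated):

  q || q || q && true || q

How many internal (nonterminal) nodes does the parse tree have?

[B [B [B [B [C [D q]]] || [C [D q]]] || [C [C [D q]] && [D true]]] || [C [D q]]]

14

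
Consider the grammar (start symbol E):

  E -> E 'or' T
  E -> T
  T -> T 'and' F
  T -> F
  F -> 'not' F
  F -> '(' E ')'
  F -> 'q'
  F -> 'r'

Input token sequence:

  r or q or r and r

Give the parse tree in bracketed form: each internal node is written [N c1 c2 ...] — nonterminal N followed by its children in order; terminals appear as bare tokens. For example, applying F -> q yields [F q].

E
E or T
E or T or T
T or T or T
F or T or T
r or T or T
r or F or T
r or q or T
r or q or T and F
r or q or F and F
r or q or r and F
r or q or r and r

[E [E [E [T [F r]]] or [T [F q]]] or [T [T [F r]] and [F r]]]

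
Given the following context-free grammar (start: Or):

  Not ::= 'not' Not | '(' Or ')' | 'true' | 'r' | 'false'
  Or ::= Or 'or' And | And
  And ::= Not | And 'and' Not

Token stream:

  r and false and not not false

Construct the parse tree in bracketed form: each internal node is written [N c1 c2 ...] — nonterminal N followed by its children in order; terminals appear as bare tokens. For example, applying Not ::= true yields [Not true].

Or
And
And and Not
And and Not and Not
Not and Not and Not
r and Not and Not
r and false and Not
r and false and not Not
r and false and not not Not
r and false and not not false

[Or [And [And [And [Not r]] and [Not false]] and [Not not [Not not [Not false]]]]]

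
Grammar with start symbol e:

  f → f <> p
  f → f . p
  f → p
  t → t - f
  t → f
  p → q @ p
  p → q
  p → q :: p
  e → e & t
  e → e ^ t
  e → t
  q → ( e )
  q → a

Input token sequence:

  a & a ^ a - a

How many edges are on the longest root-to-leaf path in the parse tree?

[e [e [e [t [f [p [q a]]]]] & [t [f [p [q a]]]]] ^ [t [t [f [p [q a]]]] - [f [p [q a]]]]]

7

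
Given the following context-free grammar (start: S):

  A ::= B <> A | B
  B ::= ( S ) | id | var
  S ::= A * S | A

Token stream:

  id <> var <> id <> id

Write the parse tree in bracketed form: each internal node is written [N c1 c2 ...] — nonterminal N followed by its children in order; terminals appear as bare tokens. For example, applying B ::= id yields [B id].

S
A
B <> A
id <> A
id <> B <> A
id <> var <> A
id <> var <> B <> A
id <> var <> id <> A
id <> var <> id <> B
id <> var <> id <> id

[S [A [B id] <> [A [B var] <> [A [B id] <> [A [B id]]]]]]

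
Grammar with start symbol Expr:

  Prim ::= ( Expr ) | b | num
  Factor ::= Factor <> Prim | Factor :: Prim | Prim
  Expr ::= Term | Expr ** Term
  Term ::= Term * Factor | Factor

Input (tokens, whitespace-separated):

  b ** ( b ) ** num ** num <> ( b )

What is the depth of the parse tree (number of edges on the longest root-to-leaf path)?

[Expr [Expr [Expr [Expr [Term [Factor [Prim b]]]] ** [Term [Factor [Prim ( [Expr [Term [Factor [Prim b]]]] )]]]] ** [Term [Factor [Prim num]]]] ** [Term [Factor [Factor [Prim num]] <> [Prim ( [Expr [Term [Factor [Prim b]]]] )]]]]

10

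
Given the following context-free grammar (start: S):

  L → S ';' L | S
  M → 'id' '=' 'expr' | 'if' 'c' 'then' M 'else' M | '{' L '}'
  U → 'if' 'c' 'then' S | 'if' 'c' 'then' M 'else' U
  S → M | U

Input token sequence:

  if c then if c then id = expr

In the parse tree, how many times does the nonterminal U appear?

2

[S [U if c then [S [U if c then [S [M id = expr]]]]]]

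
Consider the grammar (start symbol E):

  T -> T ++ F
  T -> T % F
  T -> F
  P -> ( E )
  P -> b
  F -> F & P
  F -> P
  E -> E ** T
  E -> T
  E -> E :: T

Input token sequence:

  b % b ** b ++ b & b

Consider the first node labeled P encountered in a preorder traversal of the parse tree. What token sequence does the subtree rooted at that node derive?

b

[E [E [T [T [F [P b]]] % [F [P b]]]] ** [T [T [F [P b]]] ++ [F [F [P b]] & [P b]]]]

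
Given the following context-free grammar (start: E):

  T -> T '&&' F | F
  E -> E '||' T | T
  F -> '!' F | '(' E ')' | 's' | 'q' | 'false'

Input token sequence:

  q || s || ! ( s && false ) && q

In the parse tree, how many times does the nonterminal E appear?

4

[E [E [E [T [F q]]] || [T [F s]]] || [T [T [F ! [F ( [E [T [T [F s]] && [F false]]] )]]] && [F q]]]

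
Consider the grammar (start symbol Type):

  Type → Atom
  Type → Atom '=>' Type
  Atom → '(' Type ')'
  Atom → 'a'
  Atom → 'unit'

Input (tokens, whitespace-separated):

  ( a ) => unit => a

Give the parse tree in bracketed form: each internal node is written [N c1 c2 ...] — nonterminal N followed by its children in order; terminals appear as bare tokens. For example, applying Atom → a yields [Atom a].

Type
Atom => Type
( Type ) => Type
( Atom ) => Type
( a ) => Type
( a ) => Atom => Type
( a ) => unit => Type
( a ) => unit => Atom
( a ) => unit => a

[Type [Atom ( [Type [Atom a]] )] => [Type [Atom unit] => [Type [Atom a]]]]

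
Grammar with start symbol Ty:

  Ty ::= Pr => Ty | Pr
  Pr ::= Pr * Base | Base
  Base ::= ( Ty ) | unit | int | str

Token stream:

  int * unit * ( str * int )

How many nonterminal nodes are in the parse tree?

[Ty [Pr [Pr [Pr [Base int]] * [Base unit]] * [Base ( [Ty [Pr [Pr [Base str]] * [Base int]]] )]]]

12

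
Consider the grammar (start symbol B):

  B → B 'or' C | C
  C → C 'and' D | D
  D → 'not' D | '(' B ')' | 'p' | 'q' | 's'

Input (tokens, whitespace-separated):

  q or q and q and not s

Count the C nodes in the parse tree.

4

[B [B [C [D q]]] or [C [C [C [D q]] and [D q]] and [D not [D s]]]]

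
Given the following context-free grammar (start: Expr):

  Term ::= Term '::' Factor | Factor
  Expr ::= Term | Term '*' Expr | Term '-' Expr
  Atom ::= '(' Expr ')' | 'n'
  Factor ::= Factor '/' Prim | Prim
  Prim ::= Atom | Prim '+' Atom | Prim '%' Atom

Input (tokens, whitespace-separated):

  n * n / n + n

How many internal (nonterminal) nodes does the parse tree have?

[Expr [Term [Factor [Prim [Atom n]]]] * [Expr [Term [Factor [Factor [Prim [Atom n]]] / [Prim [Prim [Atom n]] + [Atom n]]]]]]

15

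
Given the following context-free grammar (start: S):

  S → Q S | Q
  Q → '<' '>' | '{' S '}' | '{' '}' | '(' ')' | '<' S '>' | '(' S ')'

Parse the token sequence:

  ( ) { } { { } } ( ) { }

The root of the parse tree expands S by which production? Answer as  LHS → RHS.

S → Q S

[S [Q ( )] [S [Q { }] [S [Q { [S [Q { }]] }] [S [Q ( )] [S [Q { }]]]]]]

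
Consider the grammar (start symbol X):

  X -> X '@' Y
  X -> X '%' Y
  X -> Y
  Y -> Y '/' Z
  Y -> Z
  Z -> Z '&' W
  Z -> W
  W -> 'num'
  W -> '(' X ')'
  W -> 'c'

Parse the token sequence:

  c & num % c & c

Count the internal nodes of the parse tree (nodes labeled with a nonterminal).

12

[X [X [Y [Z [Z [W c]] & [W num]]]] % [Y [Z [Z [W c]] & [W c]]]]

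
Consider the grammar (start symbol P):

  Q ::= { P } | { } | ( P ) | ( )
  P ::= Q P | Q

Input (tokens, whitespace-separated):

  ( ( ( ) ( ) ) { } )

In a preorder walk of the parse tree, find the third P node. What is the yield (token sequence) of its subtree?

[P [Q ( [P [Q ( [P [Q ( )] [P [Q ( )]]] )] [P [Q { }]]] )]]

( ) ( )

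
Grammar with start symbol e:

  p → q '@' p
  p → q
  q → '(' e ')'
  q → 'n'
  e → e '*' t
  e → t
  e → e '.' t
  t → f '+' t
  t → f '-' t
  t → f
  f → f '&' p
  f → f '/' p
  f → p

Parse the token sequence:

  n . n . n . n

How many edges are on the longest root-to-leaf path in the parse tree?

8

[e [e [e [e [t [f [p [q n]]]]] . [t [f [p [q n]]]]] . [t [f [p [q n]]]]] . [t [f [p [q n]]]]]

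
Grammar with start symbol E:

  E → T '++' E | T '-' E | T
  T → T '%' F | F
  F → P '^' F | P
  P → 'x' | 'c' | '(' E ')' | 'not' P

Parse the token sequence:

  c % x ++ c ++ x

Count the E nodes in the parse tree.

[E [T [T [F [P c]]] % [F [P x]]] ++ [E [T [F [P c]]] ++ [E [T [F [P x]]]]]]

3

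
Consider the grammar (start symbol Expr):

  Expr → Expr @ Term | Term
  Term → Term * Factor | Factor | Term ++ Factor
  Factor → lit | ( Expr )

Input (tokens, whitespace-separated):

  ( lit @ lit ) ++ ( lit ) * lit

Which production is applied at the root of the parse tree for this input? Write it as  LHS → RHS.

[Expr [Term [Term [Term [Factor ( [Expr [Expr [Term [Factor lit]]] @ [Term [Factor lit]]] )]] ++ [Factor ( [Expr [Term [Factor lit]]] )]] * [Factor lit]]]

Expr → Term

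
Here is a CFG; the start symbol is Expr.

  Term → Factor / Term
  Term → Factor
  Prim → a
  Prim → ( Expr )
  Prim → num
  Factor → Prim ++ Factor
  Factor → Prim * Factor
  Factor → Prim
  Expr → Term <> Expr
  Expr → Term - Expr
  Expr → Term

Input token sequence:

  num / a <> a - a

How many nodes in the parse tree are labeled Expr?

3

[Expr [Term [Factor [Prim num]] / [Term [Factor [Prim a]]]] <> [Expr [Term [Factor [Prim a]]] - [Expr [Term [Factor [Prim a]]]]]]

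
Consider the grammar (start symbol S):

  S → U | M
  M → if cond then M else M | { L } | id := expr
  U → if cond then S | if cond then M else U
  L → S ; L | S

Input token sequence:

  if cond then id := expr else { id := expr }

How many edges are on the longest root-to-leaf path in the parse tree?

[S [M if cond then [M id := expr] else [M { [L [S [M id := expr]]] }]]]

6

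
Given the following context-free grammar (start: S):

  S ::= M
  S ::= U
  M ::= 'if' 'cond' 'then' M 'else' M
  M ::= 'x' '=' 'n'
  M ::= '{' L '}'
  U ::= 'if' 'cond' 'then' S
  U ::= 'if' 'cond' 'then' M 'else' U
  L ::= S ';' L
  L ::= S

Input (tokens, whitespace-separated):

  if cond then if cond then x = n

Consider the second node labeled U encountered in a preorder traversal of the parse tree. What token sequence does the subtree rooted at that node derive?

if cond then x = n

[S [U if cond then [S [U if cond then [S [M x = n]]]]]]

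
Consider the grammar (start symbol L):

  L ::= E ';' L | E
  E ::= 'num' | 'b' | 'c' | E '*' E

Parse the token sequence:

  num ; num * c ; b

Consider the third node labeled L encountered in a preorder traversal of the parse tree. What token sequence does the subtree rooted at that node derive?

b

[L [E num] ; [L [E [E num] * [E c]] ; [L [E b]]]]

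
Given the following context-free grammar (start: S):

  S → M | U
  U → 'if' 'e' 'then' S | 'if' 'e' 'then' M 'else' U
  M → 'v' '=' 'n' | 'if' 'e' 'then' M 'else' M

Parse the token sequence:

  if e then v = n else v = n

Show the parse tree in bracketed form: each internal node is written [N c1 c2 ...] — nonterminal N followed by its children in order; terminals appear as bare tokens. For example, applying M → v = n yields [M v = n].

S
M
if e then M else M
if e then v = n else M
if e then v = n else v = n

[S [M if e then [M v = n] else [M v = n]]]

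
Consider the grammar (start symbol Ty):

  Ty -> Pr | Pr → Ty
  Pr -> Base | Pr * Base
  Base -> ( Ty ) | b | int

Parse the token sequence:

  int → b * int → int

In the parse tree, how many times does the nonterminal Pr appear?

4

[Ty [Pr [Base int]] → [Ty [Pr [Pr [Base b]] * [Base int]] → [Ty [Pr [Base int]]]]]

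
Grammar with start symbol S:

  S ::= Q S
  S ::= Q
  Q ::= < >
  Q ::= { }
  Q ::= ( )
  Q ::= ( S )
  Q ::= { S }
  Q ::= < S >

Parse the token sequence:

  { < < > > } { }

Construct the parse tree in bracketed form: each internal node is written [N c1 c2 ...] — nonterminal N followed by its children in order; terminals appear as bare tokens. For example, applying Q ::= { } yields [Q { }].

[S [Q { [S [Q < [S [Q < >]] >]] }] [S [Q { }]]]

S
Q S
{ S } S
{ Q } S
{ < S > } S
{ < Q > } S
{ < < > > } S
{ < < > > } Q
{ < < > > } { }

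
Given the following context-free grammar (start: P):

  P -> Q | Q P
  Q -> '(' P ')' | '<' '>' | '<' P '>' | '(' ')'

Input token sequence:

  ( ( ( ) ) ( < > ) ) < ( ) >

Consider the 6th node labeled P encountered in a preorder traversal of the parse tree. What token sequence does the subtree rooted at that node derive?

< ( ) >

[P [Q ( [P [Q ( [P [Q ( )]] )] [P [Q ( [P [Q < >]] )]]] )] [P [Q < [P [Q ( )]] >]]]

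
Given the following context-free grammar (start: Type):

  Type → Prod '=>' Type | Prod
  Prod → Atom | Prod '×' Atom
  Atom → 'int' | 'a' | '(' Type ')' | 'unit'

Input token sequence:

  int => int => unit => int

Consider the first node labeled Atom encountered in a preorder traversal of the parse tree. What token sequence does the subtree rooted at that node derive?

int

[Type [Prod [Atom int]] => [Type [Prod [Atom int]] => [Type [Prod [Atom unit]] => [Type [Prod [Atom int]]]]]]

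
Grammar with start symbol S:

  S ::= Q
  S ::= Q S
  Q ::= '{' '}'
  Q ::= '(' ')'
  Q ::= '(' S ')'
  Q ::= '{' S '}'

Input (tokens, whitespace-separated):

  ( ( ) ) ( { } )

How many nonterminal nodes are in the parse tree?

8

[S [Q ( [S [Q ( )]] )] [S [Q ( [S [Q { }]] )]]]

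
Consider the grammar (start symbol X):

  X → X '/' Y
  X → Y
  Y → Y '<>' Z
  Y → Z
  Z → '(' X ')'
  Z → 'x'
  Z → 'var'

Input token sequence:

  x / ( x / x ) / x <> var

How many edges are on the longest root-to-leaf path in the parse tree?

[X [X [X [Y [Z x]]] / [Y [Z ( [X [X [Y [Z x]]] / [Y [Z x]]] )]]] / [Y [Y [Z x]] <> [Z var]]]

8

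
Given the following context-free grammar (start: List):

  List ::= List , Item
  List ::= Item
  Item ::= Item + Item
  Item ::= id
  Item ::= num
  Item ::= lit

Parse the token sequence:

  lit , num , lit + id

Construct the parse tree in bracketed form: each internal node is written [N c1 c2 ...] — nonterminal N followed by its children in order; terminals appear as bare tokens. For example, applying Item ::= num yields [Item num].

[List [List [List [Item lit]] , [Item num]] , [Item [Item lit] + [Item id]]]

List
List , Item
List , Item , Item
Item , Item , Item
lit , Item , Item
lit , num , Item
lit , num , Item + Item
lit , num , lit + Item
lit , num , lit + id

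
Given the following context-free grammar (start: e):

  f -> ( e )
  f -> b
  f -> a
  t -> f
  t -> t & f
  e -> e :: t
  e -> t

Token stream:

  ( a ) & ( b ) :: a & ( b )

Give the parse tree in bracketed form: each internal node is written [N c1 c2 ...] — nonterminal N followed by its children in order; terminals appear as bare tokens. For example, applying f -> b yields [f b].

[e [e [t [t [f ( [e [t [f a]]] )]] & [f ( [e [t [f b]]] )]]] :: [t [t [f a]] & [f ( [e [t [f b]]] )]]]

e
e :: t
t :: t
t & f :: t
f & f :: t
( e ) & f :: t
( t ) & f :: t
( f ) & f :: t
( a ) & f :: t
( a ) & ( e ) :: t
( a ) & ( t ) :: t
( a ) & ( f ) :: t
( a ) & ( b ) :: t
( a ) & ( b ) :: t & f
( a ) & ( b ) :: f & f
( a ) & ( b ) :: a & f
( a ) & ( b ) :: a & ( e )
( a ) & ( b ) :: a & ( t )
( a ) & ( b ) :: a & ( f )
( a ) & ( b ) :: a & ( b )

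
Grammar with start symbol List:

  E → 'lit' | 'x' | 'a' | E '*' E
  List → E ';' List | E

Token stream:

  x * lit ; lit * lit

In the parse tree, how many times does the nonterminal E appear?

[List [E [E x] * [E lit]] ; [List [E [E lit] * [E lit]]]]

6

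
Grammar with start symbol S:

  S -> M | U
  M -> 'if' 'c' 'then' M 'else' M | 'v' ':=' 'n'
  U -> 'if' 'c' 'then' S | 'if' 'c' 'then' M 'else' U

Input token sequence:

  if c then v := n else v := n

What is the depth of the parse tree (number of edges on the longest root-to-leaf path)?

3

[S [M if c then [M v := n] else [M v := n]]]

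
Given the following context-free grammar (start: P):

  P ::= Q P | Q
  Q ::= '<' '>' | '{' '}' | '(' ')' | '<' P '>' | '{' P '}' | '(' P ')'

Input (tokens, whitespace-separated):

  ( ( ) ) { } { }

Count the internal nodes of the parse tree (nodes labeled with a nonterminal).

8

[P [Q ( [P [Q ( )]] )] [P [Q { }] [P [Q { }]]]]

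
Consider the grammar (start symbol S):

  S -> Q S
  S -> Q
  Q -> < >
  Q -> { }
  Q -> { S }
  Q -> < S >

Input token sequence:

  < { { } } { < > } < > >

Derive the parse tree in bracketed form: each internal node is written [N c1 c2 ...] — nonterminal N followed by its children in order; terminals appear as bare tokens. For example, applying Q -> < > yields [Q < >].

[S [Q < [S [Q { [S [Q { }]] }] [S [Q { [S [Q < >]] }] [S [Q < >]]]] >]]

S
Q
< S >
< Q S >
< { S } S >
< { Q } S >
< { { } } S >
< { { } } Q S >
< { { } } { S } S >
< { { } } { Q } S >
< { { } } { < > } S >
< { { } } { < > } Q >
< { { } } { < > } < > >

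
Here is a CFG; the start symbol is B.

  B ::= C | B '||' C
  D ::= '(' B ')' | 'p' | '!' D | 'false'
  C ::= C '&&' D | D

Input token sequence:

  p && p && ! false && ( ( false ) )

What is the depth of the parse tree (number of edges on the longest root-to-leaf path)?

[B [C [C [C [C [D p]] && [D p]] && [D ! [D false]]] && [D ( [B [C [D ( [B [C [D false]]] )]]] )]]]

9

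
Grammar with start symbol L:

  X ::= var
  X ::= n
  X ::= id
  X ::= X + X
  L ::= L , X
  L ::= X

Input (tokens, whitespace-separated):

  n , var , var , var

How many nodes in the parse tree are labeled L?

[L [L [L [L [X n]] , [X var]] , [X var]] , [X var]]

4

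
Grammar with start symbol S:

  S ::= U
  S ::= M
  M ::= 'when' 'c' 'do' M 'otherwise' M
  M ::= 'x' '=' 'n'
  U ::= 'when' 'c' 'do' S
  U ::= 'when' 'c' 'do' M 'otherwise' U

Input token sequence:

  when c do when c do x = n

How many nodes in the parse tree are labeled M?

[S [U when c do [S [U when c do [S [M x = n]]]]]]

1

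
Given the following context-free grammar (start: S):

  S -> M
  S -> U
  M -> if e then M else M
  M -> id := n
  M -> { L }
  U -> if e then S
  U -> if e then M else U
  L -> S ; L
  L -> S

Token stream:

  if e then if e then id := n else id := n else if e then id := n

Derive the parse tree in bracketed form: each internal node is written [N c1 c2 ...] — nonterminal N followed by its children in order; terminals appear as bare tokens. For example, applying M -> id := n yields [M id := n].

[S [U if e then [M if e then [M id := n] else [M id := n]] else [U if e then [S [M id := n]]]]]

S
U
if e then M else U
if e then if e then M else M else U
if e then if e then id := n else M else U
if e then if e then id := n else id := n else U
if e then if e then id := n else id := n else if e then S
if e then if e then id := n else id := n else if e then M
if e then if e then id := n else id := n else if e then id := n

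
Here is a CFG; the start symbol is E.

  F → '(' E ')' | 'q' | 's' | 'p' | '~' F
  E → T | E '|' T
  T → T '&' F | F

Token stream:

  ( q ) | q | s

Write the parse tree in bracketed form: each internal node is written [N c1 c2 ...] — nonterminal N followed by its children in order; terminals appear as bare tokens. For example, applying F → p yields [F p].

[E [E [E [T [F ( [E [T [F q]]] )]]] | [T [F q]]] | [T [F s]]]

E
E | T
E | T | T
T | T | T
F | T | T
( E ) | T | T
( T ) | T | T
( F ) | T | T
( q ) | T | T
( q ) | F | T
( q ) | q | T
( q ) | q | F
( q ) | q | s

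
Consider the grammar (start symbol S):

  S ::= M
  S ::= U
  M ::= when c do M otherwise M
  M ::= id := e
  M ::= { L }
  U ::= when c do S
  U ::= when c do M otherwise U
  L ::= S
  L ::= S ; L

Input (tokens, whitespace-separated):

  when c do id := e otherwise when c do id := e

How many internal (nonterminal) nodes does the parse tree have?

[S [U when c do [M id := e] otherwise [U when c do [S [M id := e]]]]]

6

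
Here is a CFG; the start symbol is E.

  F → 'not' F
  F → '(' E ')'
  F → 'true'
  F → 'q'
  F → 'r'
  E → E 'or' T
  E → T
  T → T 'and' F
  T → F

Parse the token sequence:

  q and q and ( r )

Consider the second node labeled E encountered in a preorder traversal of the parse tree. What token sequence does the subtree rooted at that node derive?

[E [T [T [T [F q]] and [F q]] and [F ( [E [T [F r]]] )]]]

r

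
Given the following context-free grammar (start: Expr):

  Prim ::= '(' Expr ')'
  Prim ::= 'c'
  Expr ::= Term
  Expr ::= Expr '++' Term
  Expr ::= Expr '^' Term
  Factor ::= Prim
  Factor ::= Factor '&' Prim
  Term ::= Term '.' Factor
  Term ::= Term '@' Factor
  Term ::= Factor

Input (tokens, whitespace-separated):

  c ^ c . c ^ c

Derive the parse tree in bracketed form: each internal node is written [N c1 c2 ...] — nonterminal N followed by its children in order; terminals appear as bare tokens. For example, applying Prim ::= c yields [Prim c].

[Expr [Expr [Expr [Term [Factor [Prim c]]]] ^ [Term [Term [Factor [Prim c]]] . [Factor [Prim c]]]] ^ [Term [Factor [Prim c]]]]

Expr
Expr ^ Term
Expr ^ Term ^ Term
Term ^ Term ^ Term
Factor ^ Term ^ Term
Prim ^ Term ^ Term
c ^ Term ^ Term
c ^ Term . Factor ^ Term
c ^ Factor . Factor ^ Term
c ^ Prim . Factor ^ Term
c ^ c . Factor ^ Term
c ^ c . Prim ^ Term
c ^ c . c ^ Term
c ^ c . c ^ Factor
c ^ c . c ^ Prim
c ^ c . c ^ c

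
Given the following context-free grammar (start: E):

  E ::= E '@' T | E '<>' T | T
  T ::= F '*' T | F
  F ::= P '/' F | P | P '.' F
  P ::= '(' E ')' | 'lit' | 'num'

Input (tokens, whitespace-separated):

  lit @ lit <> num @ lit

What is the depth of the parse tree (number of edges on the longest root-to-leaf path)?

[E [E [E [E [T [F [P lit]]]] @ [T [F [P lit]]]] <> [T [F [P num]]]] @ [T [F [P lit]]]]

7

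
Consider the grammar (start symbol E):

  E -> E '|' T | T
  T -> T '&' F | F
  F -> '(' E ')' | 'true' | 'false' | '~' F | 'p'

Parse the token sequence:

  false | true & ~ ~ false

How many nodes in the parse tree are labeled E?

[E [E [T [F false]]] | [T [T [F true]] & [F ~ [F ~ [F false]]]]]

2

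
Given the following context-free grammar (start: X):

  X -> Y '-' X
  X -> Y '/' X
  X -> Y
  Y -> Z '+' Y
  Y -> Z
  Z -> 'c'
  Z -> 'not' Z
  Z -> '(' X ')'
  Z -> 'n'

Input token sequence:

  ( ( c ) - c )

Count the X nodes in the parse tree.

4

[X [Y [Z ( [X [Y [Z ( [X [Y [Z c]]] )]] - [X [Y [Z c]]]] )]]]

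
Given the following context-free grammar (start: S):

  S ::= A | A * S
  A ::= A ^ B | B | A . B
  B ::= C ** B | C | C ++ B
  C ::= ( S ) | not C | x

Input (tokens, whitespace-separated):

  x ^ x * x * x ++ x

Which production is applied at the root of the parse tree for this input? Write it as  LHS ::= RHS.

[S [A [A [B [C x]]] ^ [B [C x]]] * [S [A [B [C x]]] * [S [A [B [C x] ++ [B [C x]]]]]]]

S ::= A * S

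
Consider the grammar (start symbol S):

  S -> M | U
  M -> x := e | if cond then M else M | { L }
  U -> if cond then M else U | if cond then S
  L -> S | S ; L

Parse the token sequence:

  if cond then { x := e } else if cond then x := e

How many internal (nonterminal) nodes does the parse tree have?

[S [U if cond then [M { [L [S [M x := e]]] }] else [U if cond then [S [M x := e]]]]]

9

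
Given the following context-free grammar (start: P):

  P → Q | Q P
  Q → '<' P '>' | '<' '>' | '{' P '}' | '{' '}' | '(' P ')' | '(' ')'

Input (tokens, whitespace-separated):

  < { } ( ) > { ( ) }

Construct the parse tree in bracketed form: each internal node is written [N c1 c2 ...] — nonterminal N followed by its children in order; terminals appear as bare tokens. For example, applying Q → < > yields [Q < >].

P
Q P
< P > P
< Q P > P
< { } P > P
< { } Q > P
< { } ( ) > P
< { } ( ) > Q
< { } ( ) > { P }
< { } ( ) > { Q }
< { } ( ) > { ( ) }

[P [Q < [P [Q { }] [P [Q ( )]]] >] [P [Q { [P [Q ( )]] }]]]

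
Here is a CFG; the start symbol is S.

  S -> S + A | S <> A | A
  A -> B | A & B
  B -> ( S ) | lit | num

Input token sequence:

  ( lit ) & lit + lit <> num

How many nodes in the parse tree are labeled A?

5

[S [S [S [A [A [B ( [S [A [B lit]]] )]] & [B lit]]] + [A [B lit]]] <> [A [B num]]]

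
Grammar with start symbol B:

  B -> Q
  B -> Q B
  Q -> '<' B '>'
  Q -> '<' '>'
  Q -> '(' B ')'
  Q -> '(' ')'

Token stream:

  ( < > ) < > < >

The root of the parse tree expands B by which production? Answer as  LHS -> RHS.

B -> Q B

[B [Q ( [B [Q < >]] )] [B [Q < >] [B [Q < >]]]]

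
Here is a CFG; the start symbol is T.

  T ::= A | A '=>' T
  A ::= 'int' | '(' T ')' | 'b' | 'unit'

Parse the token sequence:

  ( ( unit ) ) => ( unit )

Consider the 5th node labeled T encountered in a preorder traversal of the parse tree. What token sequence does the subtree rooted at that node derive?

[T [A ( [T [A ( [T [A unit]] )]] )] => [T [A ( [T [A unit]] )]]]

unit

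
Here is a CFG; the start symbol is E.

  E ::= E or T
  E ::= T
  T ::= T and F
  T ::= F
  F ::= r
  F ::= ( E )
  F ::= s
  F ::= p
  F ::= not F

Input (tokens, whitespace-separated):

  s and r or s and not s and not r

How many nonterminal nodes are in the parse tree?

14

[E [E [T [T [F s]] and [F r]]] or [T [T [T [F s]] and [F not [F s]]] and [F not [F r]]]]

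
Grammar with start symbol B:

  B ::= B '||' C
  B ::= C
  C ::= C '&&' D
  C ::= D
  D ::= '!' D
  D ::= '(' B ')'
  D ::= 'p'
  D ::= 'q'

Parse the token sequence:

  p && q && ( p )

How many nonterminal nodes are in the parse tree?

[B [C [C [C [D p]] && [D q]] && [D ( [B [C [D p]]] )]]]

10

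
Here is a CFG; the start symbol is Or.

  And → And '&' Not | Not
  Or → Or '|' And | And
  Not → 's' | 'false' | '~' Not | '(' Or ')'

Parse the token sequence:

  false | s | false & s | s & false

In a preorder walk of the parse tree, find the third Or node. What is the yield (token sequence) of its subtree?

false | s

[Or [Or [Or [Or [And [Not false]]] | [And [Not s]]] | [And [And [Not false]] & [Not s]]] | [And [And [Not s]] & [Not false]]]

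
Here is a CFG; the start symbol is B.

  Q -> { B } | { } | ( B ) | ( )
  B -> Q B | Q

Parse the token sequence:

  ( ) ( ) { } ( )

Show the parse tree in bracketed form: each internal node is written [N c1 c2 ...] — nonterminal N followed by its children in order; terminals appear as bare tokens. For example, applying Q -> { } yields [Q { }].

B
Q B
( ) B
( ) Q B
( ) ( ) B
( ) ( ) Q B
( ) ( ) { } B
( ) ( ) { } Q
( ) ( ) { } ( )

[B [Q ( )] [B [Q ( )] [B [Q { }] [B [Q ( )]]]]]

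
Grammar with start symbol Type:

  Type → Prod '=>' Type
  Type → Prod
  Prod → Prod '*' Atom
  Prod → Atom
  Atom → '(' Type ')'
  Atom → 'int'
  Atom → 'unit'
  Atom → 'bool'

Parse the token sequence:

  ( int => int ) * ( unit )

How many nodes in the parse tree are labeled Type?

[Type [Prod [Prod [Atom ( [Type [Prod [Atom int]] => [Type [Prod [Atom int]]]] )]] * [Atom ( [Type [Prod [Atom unit]]] )]]]

4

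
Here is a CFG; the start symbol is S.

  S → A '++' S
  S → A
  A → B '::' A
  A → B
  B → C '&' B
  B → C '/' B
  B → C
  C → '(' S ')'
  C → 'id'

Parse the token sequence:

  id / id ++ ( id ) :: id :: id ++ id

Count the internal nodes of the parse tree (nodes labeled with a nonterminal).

24

[S [A [B [C id] / [B [C id]]]] ++ [S [A [B [C ( [S [A [B [C id]]]] )]] :: [A [B [C id]] :: [A [B [C id]]]]] ++ [S [A [B [C id]]]]]]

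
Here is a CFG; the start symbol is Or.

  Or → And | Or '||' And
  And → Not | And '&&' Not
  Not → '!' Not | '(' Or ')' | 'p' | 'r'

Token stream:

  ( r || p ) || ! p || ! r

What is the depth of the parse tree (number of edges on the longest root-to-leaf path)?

[Or [Or [Or [And [Not ( [Or [Or [And [Not r]]] || [And [Not p]]] )]]] || [And [Not ! [Not p]]]] || [And [Not ! [Not r]]]]

9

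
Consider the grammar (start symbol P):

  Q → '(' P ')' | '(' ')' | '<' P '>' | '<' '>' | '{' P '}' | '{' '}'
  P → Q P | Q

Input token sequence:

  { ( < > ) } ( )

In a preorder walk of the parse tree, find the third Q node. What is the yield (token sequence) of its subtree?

[P [Q { [P [Q ( [P [Q < >]] )]] }] [P [Q ( )]]]

< >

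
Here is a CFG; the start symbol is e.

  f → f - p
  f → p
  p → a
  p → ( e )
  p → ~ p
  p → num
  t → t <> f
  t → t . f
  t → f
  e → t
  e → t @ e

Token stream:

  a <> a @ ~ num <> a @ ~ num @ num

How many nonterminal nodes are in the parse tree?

[e [t [t [f [p a]]] <> [f [p a]]] @ [e [t [t [f [p ~ [p num]]]] <> [f [p a]]] @ [e [t [f [p ~ [p num]]]] @ [e [t [f [p num]]]]]]]

24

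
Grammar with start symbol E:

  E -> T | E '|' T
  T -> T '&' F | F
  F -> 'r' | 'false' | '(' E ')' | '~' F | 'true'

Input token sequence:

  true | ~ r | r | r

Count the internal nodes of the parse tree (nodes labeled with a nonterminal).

[E [E [E [E [T [F true]]] | [T [F ~ [F r]]]] | [T [F r]]] | [T [F r]]]

13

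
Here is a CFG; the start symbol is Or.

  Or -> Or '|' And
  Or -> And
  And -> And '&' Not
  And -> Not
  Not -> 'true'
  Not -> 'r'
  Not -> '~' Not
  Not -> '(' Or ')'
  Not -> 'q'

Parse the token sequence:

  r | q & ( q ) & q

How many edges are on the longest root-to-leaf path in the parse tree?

[Or [Or [And [Not r]]] | [And [And [And [Not q]] & [Not ( [Or [And [Not q]]] )]] & [Not q]]]

7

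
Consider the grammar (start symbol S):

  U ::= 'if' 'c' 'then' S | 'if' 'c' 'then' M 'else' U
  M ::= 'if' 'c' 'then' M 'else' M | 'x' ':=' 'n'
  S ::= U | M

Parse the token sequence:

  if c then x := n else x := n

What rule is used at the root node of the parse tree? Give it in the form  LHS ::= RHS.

[S [M if c then [M x := n] else [M x := n]]]

S ::= M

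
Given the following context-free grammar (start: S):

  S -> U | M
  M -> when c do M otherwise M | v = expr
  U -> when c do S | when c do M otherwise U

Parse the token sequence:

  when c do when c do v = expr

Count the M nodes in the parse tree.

1

[S [U when c do [S [U when c do [S [M v = expr]]]]]]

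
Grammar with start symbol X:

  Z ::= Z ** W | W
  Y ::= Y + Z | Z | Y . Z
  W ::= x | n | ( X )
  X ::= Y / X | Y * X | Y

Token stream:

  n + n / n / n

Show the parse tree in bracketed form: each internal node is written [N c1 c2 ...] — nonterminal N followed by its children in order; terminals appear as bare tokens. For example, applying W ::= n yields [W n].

[X [Y [Y [Z [W n]]] + [Z [W n]]] / [X [Y [Z [W n]]] / [X [Y [Z [W n]]]]]]

X
Y / X
Y + Z / X
Z + Z / X
W + Z / X
n + Z / X
n + W / X
n + n / X
n + n / Y / X
n + n / Z / X
n + n / W / X
n + n / n / X
n + n / n / Y
n + n / n / Z
n + n / n / W
n + n / n / n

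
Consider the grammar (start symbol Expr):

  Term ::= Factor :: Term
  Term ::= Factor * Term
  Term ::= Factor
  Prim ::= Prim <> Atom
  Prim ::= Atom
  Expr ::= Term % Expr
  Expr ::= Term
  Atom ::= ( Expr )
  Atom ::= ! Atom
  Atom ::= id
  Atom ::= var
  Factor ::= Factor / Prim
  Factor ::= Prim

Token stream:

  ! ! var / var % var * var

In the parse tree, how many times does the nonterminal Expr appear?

[Expr [Term [Factor [Factor [Prim [Atom ! [Atom ! [Atom var]]]]] / [Prim [Atom var]]]] % [Expr [Term [Factor [Prim [Atom var]]] * [Term [Factor [Prim [Atom var]]]]]]]

2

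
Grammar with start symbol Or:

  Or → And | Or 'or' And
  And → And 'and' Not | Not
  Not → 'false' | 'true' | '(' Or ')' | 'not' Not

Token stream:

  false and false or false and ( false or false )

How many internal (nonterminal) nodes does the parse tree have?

[Or [Or [And [And [Not false]] and [Not false]]] or [And [And [Not false]] and [Not ( [Or [Or [And [Not false]]] or [And [Not false]]] )]]]

16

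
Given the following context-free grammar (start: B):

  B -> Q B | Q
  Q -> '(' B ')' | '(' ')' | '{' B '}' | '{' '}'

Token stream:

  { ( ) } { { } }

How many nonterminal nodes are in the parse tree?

[B [Q { [B [Q ( )]] }] [B [Q { [B [Q { }]] }]]]

8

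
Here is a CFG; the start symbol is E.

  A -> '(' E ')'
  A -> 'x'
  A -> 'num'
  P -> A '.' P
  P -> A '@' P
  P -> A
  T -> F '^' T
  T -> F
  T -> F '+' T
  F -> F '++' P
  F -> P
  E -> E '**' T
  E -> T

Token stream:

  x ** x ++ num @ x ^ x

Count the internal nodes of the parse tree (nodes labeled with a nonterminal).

19

[E [E [T [F [P [A x]]]]] ** [T [F [F [P [A x]]] ++ [P [A num] @ [P [A x]]]] ^ [T [F [P [A x]]]]]]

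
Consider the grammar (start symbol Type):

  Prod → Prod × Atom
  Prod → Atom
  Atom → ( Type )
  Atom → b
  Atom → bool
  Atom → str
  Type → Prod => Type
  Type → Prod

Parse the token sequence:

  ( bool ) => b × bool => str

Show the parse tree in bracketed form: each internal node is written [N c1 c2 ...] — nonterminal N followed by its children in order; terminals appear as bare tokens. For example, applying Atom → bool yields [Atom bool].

[Type [Prod [Atom ( [Type [Prod [Atom bool]]] )]] => [Type [Prod [Prod [Atom b]] × [Atom bool]] => [Type [Prod [Atom str]]]]]

Type
Prod => Type
Atom => Type
( Type ) => Type
( Prod ) => Type
( Atom ) => Type
( bool ) => Type
( bool ) => Prod => Type
( bool ) => Prod × Atom => Type
( bool ) => Atom × Atom => Type
( bool ) => b × Atom => Type
( bool ) => b × bool => Type
( bool ) => b × bool => Prod
( bool ) => b × bool => Atom
( bool ) => b × bool => str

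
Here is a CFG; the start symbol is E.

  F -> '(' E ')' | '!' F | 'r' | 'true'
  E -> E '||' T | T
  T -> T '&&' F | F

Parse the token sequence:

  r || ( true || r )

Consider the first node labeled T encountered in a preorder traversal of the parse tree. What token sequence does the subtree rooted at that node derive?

r

[E [E [T [F r]]] || [T [F ( [E [E [T [F true]]] || [T [F r]]] )]]]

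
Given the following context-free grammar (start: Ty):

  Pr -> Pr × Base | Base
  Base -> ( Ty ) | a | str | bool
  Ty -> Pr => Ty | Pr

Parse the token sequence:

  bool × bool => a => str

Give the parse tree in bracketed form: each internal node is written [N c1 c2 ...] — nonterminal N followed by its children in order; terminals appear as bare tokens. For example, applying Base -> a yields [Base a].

[Ty [Pr [Pr [Base bool]] × [Base bool]] => [Ty [Pr [Base a]] => [Ty [Pr [Base str]]]]]

Ty
Pr => Ty
Pr × Base => Ty
Base × Base => Ty
bool × Base => Ty
bool × bool => Ty
bool × bool => Pr => Ty
bool × bool => Base => Ty
bool × bool => a => Ty
bool × bool => a => Pr
bool × bool => a => Base
bool × bool => a => str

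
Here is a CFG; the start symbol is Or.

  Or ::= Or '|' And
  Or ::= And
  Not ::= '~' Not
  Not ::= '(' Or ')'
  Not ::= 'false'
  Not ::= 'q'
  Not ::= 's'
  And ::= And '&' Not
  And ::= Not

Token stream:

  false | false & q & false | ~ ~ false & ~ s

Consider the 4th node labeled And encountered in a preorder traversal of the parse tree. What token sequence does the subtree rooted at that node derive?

false

[Or [Or [Or [And [Not false]]] | [And [And [And [Not false]] & [Not q]] & [Not false]]] | [And [And [Not ~ [Not ~ [Not false]]]] & [Not ~ [Not s]]]]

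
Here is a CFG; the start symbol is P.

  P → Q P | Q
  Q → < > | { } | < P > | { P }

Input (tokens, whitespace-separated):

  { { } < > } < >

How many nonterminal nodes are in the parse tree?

[P [Q { [P [Q { }] [P [Q < >]]] }] [P [Q < >]]]

8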